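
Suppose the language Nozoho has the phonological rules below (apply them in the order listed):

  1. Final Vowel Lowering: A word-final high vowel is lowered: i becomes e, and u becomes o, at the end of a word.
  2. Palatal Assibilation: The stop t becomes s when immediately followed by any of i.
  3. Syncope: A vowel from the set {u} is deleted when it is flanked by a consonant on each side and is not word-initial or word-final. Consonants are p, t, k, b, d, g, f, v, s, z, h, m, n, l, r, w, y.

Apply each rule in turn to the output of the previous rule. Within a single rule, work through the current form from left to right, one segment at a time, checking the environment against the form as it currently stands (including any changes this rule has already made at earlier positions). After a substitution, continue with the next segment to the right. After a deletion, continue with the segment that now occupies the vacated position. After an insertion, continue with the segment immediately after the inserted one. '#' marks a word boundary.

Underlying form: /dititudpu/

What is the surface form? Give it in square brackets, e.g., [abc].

[disitdpo]

1 Final Vowel Lowering: [dititudpu] → [dititudpo]
2 Palatal Assibilation: [dititudpo] → [disitudpo]
3 Syncope: [disitudpo] → [disitdpo]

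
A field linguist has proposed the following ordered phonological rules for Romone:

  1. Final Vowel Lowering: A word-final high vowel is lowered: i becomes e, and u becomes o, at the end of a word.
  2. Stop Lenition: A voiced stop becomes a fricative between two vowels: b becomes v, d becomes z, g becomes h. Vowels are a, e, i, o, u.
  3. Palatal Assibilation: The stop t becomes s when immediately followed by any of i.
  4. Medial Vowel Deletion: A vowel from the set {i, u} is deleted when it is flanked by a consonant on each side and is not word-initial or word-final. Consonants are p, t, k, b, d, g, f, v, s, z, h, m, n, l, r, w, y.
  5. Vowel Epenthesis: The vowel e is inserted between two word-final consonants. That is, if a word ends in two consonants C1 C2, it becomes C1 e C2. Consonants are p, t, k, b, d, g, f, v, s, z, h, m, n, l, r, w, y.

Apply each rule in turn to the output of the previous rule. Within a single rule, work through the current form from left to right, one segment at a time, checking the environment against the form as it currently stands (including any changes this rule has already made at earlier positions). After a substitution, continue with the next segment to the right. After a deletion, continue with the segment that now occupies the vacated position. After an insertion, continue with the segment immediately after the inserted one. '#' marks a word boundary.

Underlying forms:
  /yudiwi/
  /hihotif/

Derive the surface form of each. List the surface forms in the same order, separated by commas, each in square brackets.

[yzwe], [hhosef]

/yudiwi/:
  1 Final Vowel Lowering: [yudiwi] → [yudiwe]
  2 Stop Lenition: [yudiwe] → [yuziwe]
  3 Palatal Assibilation: no change — [yuziwe]
  4 Medial Vowel Deletion: [yuziwe] → [yzwe]
  5 Vowel Epenthesis: no change — [yzwe]
/hihotif/:
  1 Final Vowel Lowering: no change — [hihotif]
  2 Stop Lenition: no change — [hihotif]
  3 Palatal Assibilation: [hihotif] → [hihosif]
  4 Medial Vowel Deletion: [hihosif] → [hhosf]
  5 Vowel Epenthesis: [hhosf] → [hhosef]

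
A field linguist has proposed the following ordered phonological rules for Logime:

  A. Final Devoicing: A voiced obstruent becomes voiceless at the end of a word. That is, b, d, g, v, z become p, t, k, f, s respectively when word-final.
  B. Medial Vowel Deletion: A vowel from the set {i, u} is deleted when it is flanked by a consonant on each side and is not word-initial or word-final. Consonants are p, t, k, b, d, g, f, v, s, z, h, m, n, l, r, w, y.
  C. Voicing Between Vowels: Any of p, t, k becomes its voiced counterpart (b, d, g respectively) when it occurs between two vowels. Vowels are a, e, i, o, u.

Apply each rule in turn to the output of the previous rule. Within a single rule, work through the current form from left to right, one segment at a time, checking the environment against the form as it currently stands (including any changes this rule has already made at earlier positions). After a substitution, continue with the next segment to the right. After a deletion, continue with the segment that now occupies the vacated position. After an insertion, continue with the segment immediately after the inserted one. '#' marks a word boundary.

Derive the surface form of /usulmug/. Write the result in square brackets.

A Final Devoicing: [usulmug] → [usulmuk]
B Medial Vowel Deletion: [usulmuk] → [uslmk]
C Voicing Between Vowels: no change — [uslmk]

[uslmk]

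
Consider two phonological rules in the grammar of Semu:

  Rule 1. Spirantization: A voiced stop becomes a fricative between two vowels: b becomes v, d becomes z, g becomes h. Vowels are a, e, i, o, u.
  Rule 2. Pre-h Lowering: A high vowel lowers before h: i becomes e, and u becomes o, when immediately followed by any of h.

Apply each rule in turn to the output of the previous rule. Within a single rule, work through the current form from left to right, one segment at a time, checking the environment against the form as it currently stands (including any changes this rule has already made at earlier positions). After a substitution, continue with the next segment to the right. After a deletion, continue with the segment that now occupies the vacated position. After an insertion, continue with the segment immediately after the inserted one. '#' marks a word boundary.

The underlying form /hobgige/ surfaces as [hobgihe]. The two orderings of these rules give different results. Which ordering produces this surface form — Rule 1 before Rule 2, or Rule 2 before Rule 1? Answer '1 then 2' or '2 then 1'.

2 then 1

Order 1 then 2:
  1 Spirantization: [hobgige] → [hobgihe]
  2 Pre-h Lowering: [hobgihe] → [hobgehe]
  result: [hobgehe]
Order 2 then 1:
  2 Pre-h Lowering: no change — [hobgige]
  1 Spirantization: [hobgige] → [hobgihe]
  result: [hobgihe]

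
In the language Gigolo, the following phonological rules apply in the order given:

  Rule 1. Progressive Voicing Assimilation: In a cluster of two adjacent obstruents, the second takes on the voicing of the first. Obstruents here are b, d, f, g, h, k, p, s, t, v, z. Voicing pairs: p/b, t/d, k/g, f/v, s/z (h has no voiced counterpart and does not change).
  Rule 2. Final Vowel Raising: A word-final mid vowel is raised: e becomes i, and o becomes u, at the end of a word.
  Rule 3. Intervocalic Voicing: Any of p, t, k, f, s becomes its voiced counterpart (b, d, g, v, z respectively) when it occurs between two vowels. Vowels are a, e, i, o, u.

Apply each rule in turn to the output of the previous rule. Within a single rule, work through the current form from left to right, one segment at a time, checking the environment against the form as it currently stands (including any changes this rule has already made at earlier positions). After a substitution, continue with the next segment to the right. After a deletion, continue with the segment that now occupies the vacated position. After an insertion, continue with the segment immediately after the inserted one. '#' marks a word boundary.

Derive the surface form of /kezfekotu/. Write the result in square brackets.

[kezvegodu]

Rule 1 Progressive Voicing Assimilation: [kezfekotu] → [kezvekotu]
Rule 2 Final Vowel Raising: no change — [kezvekotu]
Rule 3 Intervocalic Voicing: [kezvekotu] → [kezvegodu]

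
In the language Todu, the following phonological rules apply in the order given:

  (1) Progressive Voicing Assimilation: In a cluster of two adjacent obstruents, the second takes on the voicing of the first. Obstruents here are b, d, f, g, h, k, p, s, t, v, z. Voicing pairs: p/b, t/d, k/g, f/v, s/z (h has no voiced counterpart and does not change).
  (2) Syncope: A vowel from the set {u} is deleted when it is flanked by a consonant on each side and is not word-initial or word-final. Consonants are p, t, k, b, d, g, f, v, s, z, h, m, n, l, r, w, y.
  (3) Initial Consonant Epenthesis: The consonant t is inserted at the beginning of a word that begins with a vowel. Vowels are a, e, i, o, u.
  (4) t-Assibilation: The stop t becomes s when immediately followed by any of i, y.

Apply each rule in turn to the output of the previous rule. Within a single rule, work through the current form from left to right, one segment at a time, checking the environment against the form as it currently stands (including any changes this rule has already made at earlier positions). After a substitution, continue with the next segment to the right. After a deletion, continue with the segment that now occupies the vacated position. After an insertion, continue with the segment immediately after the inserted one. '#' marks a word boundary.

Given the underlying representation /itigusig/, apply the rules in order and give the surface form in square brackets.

[sisigsig]

(1) Progressive Voicing Assimilation: no change — [itigusig]
(2) Syncope: [itigusig] → [itigsig]
(3) Initial Consonant Epenthesis: [itigsig] → [titigsig]
(4) t-Assibilation: [titigsig] → [sisigsig]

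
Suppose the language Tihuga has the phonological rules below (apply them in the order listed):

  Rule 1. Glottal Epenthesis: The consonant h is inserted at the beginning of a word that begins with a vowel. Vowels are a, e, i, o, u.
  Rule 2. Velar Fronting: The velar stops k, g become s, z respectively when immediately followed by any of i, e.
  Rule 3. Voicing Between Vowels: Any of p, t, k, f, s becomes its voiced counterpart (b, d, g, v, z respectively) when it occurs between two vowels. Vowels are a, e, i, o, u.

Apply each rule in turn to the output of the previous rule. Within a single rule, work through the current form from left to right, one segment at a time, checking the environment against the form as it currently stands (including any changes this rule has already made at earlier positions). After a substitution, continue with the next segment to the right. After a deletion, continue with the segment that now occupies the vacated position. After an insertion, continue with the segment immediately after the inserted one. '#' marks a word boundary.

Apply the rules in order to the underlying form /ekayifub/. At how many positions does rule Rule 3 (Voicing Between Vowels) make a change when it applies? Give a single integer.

2

Rule 1 Glottal Epenthesis: [ekayifub] → [hekayifub]
Rule 2 Velar Fronting: no change — [hekayifub]
Rule 3 Voicing Between Vowels: [hekayifub] → [hegayivub]
Rule Rule 3 changed 2 position(s).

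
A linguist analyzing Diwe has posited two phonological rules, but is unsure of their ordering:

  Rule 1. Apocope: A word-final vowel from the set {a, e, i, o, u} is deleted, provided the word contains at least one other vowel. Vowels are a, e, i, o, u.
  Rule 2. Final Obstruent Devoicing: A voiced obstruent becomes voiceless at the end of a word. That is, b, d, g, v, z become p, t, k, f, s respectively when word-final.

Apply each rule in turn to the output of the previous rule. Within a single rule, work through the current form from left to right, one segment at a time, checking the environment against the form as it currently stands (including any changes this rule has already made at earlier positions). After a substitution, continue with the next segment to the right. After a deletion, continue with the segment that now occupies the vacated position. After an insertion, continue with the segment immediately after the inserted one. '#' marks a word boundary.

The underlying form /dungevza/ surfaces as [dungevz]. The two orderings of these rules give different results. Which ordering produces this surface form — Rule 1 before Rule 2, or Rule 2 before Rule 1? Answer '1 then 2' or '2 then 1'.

Order 1 then 2:
  1 Apocope: [dungevza] → [dungevz]
  2 Final Obstruent Devoicing: [dungevz] → [dungevs]
  result: [dungevs]
Order 2 then 1:
  2 Final Obstruent Devoicing: no change — [dungevza]
  1 Apocope: [dungevza] → [dungevz]
  result: [dungevz]

2 then 1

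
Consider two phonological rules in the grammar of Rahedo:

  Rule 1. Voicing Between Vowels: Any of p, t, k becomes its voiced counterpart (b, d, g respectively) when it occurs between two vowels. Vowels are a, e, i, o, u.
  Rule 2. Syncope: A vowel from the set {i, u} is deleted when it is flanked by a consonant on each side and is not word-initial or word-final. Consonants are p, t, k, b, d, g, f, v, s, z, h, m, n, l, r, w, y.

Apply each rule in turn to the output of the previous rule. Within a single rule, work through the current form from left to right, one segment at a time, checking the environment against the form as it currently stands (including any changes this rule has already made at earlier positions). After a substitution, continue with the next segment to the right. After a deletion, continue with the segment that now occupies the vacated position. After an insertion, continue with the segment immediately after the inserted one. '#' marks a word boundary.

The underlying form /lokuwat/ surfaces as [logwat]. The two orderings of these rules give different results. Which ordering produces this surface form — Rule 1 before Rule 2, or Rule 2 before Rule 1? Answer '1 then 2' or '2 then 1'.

1 then 2

Order 1 then 2:
  1 Voicing Between Vowels: [lokuwat] → [loguwat]
  2 Syncope: [loguwat] → [logwat]
  result: [logwat]
Order 2 then 1:
  2 Syncope: [lokuwat] → [lokwat]
  1 Voicing Between Vowels: no change — [lokwat]
  result: [lokwat]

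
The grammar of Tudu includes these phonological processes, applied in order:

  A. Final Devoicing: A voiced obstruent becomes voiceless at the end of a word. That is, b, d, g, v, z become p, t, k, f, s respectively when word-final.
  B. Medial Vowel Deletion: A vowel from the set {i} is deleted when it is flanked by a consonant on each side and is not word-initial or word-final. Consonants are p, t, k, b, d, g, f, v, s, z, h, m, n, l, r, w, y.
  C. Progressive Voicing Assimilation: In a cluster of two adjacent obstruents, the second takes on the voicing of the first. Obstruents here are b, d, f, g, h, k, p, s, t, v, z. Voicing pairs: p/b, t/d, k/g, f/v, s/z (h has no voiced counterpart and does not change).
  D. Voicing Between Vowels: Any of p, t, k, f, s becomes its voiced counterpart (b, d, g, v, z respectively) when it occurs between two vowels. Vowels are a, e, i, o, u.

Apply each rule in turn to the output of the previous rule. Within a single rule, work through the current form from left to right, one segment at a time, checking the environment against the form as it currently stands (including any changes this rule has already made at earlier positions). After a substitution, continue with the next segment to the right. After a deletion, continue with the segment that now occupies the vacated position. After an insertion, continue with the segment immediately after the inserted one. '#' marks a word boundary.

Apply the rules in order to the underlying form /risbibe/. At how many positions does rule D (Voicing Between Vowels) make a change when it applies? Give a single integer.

0

A Final Devoicing: no change — [risbibe]
B Medial Vowel Deletion: [risbibe] → [rsbbe]
C Progressive Voicing Assimilation: [rsbbe] → [rsppe]
D Voicing Between Vowels: no change — [rsppe]
Rule D changed 0 position(s).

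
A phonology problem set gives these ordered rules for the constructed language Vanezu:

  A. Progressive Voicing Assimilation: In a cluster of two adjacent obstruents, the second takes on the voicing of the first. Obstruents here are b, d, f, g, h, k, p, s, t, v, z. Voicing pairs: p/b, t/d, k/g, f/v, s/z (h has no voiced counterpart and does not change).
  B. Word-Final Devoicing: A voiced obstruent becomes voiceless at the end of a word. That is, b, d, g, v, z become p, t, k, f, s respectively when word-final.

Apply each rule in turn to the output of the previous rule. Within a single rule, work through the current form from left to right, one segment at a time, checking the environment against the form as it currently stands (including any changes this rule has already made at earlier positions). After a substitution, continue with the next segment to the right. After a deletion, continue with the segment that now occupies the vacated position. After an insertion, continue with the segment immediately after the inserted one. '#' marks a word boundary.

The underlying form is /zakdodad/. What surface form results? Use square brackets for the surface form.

A Progressive Voicing Assimilation: [zakdodad] → [zaktodad]
B Word-Final Devoicing: [zaktodad] → [zaktodat]

[zaktodat]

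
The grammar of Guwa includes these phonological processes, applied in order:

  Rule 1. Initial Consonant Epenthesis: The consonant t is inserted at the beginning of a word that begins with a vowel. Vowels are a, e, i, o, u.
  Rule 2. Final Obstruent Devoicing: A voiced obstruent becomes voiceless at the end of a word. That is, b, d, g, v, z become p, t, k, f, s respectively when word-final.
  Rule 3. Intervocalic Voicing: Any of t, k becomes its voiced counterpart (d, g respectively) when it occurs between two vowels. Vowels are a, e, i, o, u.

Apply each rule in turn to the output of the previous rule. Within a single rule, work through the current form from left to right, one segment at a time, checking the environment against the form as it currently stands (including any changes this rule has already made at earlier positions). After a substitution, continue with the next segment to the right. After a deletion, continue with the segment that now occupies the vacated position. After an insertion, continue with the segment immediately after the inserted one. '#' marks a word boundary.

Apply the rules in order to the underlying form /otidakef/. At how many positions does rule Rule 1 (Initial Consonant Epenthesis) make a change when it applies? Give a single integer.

1

Rule 1 Initial Consonant Epenthesis: [otidakef] → [totidakef]
Rule 2 Final Obstruent Devoicing: no change — [totidakef]
Rule 3 Intervocalic Voicing: [totidakef] → [todidagef]
Rule Rule 1 changed 1 position(s).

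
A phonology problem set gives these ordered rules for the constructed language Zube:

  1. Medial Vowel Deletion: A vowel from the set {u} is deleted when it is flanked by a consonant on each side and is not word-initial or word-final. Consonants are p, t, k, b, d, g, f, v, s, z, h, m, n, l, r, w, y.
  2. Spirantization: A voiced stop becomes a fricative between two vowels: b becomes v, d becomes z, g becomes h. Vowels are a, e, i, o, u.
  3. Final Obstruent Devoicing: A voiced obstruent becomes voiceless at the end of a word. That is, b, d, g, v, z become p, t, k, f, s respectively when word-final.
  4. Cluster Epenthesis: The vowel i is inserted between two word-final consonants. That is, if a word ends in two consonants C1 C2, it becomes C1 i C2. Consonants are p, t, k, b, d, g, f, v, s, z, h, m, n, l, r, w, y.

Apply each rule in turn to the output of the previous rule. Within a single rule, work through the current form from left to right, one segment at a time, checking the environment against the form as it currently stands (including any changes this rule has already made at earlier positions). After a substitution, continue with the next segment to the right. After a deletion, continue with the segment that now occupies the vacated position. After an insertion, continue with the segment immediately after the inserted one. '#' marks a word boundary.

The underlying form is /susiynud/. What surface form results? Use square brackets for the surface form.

[ssiynit]

1 Medial Vowel Deletion: [susiynud] → [ssiynd]
2 Spirantization: no change — [ssiynd]
3 Final Obstruent Devoicing: [ssiynd] → [ssiynt]
4 Cluster Epenthesis: [ssiynt] → [ssiynit]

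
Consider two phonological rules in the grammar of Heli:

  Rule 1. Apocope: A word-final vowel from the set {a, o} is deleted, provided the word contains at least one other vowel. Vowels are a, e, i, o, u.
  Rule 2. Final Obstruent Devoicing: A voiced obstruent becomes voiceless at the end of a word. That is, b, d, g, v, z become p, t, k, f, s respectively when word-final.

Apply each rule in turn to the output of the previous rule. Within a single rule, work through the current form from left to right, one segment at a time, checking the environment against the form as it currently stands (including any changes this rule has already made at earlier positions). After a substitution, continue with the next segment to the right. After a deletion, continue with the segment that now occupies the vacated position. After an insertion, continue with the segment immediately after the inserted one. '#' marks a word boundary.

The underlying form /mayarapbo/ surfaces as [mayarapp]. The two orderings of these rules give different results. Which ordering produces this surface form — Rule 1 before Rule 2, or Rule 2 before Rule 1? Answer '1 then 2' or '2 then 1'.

1 then 2

Order 1 then 2:
  1 Apocope: [mayarapbo] → [mayarapb]
  2 Final Obstruent Devoicing: [mayarapb] → [mayarapp]
  result: [mayarapp]
Order 2 then 1:
  2 Final Obstruent Devoicing: no change — [mayarapbo]
  1 Apocope: [mayarapbo] → [mayarapb]
  result: [mayarapb]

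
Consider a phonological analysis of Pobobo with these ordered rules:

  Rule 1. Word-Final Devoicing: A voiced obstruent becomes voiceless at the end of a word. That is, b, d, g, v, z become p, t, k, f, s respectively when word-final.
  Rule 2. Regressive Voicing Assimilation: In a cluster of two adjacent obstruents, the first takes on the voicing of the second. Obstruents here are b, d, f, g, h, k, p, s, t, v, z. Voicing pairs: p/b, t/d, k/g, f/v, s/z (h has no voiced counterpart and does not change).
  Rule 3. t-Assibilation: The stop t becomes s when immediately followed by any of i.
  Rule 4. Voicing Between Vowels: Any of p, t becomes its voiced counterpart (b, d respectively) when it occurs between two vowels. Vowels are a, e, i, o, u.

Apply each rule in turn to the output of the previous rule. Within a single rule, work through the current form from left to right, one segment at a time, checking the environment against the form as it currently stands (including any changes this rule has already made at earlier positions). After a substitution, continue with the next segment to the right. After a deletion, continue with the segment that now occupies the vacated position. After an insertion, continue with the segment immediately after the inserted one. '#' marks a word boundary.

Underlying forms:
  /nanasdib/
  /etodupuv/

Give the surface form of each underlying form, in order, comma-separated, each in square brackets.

/nanasdib/:
  Rule 1 Word-Final Devoicing: [nanasdib] → [nanasdip]
  Rule 2 Regressive Voicing Assimilation: [nanasdip] → [nanazdip]
  Rule 3 t-Assibilation: no change — [nanazdip]
  Rule 4 Voicing Between Vowels: no change — [nanazdip]
/etodupuv/:
  Rule 1 Word-Final Devoicing: [etodupuv] → [etodupuf]
  Rule 2 Regressive Voicing Assimilation: no change — [etodupuf]
  Rule 3 t-Assibilation: no change — [etodupuf]
  Rule 4 Voicing Between Vowels: [etodupuf] → [edodubuf]

[nanazdip], [edodubuf]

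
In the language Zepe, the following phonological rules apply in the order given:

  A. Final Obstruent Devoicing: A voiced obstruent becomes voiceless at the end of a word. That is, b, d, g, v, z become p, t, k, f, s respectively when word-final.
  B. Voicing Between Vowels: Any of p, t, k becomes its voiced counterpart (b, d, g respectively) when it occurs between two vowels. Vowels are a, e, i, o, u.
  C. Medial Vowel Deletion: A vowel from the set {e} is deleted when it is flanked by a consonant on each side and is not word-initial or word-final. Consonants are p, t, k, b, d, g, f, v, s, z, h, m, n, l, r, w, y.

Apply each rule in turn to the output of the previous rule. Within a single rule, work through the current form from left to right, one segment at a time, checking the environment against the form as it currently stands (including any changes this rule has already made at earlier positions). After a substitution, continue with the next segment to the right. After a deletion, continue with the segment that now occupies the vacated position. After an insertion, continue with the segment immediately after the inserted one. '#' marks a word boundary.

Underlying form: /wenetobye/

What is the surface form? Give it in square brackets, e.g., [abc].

A Final Obstruent Devoicing: no change — [wenetobye]
B Voicing Between Vowels: [wenetobye] → [wenedobye]
C Medial Vowel Deletion: [wenedobye] → [wndobye]

[wndobye]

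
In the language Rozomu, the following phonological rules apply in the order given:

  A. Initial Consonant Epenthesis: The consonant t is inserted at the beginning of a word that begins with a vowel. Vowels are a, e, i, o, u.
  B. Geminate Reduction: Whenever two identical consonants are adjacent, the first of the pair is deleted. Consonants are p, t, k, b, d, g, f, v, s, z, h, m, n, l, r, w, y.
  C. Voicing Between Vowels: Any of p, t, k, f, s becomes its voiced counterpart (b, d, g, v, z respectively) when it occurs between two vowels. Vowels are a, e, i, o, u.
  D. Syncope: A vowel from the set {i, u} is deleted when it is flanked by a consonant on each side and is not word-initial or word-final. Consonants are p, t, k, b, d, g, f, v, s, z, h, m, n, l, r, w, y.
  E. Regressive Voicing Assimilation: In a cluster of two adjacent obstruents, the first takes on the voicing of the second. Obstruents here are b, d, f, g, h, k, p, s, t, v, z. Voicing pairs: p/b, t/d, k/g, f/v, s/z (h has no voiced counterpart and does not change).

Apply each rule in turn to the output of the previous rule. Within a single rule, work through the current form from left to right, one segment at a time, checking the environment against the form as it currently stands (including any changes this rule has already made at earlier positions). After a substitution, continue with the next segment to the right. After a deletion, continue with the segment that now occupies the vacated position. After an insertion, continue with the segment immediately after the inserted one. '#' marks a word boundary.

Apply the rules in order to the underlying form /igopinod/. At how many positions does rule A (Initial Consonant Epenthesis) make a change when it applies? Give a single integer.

A Initial Consonant Epenthesis: [igopinod] → [tigopinod]
B Geminate Reduction: no change — [tigopinod]
C Voicing Between Vowels: [tigopinod] → [tigobinod]
D Syncope: [tigobinod] → [tgobnod]
E Regressive Voicing Assimilation: [tgobnod] → [dgobnod]
Rule A changed 1 position(s).

1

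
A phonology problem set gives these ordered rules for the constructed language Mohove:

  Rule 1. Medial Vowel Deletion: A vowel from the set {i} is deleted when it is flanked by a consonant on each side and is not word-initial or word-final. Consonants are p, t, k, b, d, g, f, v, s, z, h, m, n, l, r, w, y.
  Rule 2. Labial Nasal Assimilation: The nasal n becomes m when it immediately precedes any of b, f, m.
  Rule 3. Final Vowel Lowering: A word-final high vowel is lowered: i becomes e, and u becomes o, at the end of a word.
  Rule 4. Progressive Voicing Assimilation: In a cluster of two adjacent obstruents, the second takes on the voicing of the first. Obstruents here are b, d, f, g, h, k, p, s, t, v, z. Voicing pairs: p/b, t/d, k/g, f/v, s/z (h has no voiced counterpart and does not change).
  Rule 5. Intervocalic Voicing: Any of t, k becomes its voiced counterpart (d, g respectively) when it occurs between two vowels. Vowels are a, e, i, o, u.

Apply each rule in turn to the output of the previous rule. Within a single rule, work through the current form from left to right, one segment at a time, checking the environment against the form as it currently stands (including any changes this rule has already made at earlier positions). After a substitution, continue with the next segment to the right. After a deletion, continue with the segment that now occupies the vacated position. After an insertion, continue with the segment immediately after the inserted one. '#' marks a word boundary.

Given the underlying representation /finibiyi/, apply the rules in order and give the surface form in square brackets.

Rule 1 Medial Vowel Deletion: [finibiyi] → [fnbyi]
Rule 2 Labial Nasal Assimilation: [fnbyi] → [fmbyi]
Rule 3 Final Vowel Lowering: [fmbyi] → [fmbye]
Rule 4 Progressive Voicing Assimilation: no change — [fmbye]
Rule 5 Intervocalic Voicing: no change — [fmbye]

[fmbye]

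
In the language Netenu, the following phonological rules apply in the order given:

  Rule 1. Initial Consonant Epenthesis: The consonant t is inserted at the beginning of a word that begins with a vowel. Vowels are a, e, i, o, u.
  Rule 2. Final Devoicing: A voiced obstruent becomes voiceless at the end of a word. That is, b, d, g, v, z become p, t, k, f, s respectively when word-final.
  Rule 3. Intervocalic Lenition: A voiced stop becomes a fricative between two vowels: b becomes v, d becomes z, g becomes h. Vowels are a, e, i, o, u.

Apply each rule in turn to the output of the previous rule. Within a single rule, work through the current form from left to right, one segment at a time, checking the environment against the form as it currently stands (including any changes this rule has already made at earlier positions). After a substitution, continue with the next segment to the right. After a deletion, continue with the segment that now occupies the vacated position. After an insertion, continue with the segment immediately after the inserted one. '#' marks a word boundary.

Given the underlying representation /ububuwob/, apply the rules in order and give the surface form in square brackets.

Rule 1 Initial Consonant Epenthesis: [ububuwob] → [tububuwob]
Rule 2 Final Devoicing: [tububuwob] → [tububuwop]
Rule 3 Intervocalic Lenition: [tububuwop] → [tuvuvuwop]

[tuvuvuwop]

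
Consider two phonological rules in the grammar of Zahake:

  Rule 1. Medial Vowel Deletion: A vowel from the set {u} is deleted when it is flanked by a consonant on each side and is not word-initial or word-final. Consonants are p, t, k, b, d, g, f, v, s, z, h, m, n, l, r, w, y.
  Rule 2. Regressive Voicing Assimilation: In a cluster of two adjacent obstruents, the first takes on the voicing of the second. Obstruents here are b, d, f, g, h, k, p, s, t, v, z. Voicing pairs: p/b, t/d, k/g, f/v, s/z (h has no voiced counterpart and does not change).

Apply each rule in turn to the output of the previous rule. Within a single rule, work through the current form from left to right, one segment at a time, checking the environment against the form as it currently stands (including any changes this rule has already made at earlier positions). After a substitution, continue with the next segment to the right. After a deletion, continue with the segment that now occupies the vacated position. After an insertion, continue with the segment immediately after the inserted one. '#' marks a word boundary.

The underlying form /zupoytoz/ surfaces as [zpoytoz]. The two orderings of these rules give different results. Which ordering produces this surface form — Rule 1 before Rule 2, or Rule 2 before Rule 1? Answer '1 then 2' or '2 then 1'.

2 then 1

Order 1 then 2:
  1 Medial Vowel Deletion: [zupoytoz] → [zpoytoz]
  2 Regressive Voicing Assimilation: [zpoytoz] → [spoytoz]
  result: [spoytoz]
Order 2 then 1:
  2 Regressive Voicing Assimilation: no change — [zupoytoz]
  1 Medial Vowel Deletion: [zupoytoz] → [zpoytoz]
  result: [zpoytoz]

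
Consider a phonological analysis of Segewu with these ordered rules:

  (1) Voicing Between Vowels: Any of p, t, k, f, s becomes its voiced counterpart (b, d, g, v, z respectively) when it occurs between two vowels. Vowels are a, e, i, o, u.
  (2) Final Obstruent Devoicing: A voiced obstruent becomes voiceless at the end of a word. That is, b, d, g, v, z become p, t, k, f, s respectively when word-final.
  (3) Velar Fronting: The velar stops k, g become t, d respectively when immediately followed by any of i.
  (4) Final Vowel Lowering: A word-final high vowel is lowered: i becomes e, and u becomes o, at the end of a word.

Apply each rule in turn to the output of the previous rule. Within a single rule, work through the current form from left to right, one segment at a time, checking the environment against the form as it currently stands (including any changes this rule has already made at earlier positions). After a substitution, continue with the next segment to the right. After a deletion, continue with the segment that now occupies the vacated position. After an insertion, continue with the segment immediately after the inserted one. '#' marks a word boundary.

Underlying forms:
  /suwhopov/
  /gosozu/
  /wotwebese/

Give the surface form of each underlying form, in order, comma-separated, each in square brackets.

/suwhopov/:
  (1) Voicing Between Vowels: [suwhopov] → [suwhobov]
  (2) Final Obstruent Devoicing: [suwhobov] → [suwhobof]
  (3) Velar Fronting: no change — [suwhobof]
  (4) Final Vowel Lowering: no change — [suwhobof]
/gosozu/:
  (1) Voicing Between Vowels: [gosozu] → [gozozu]
  (2) Final Obstruent Devoicing: no change — [gozozu]
  (3) Velar Fronting: no change — [gozozu]
  (4) Final Vowel Lowering: [gozozu] → [gozozo]
/wotwebese/:
  (1) Voicing Between Vowels: [wotwebese] → [wotwebeze]
  (2) Final Obstruent Devoicing: no change — [wotwebeze]
  (3) Velar Fronting: no change — [wotwebeze]
  (4) Final Vowel Lowering: no change — [wotwebeze]

[suwhobof], [gozozo], [wotwebeze]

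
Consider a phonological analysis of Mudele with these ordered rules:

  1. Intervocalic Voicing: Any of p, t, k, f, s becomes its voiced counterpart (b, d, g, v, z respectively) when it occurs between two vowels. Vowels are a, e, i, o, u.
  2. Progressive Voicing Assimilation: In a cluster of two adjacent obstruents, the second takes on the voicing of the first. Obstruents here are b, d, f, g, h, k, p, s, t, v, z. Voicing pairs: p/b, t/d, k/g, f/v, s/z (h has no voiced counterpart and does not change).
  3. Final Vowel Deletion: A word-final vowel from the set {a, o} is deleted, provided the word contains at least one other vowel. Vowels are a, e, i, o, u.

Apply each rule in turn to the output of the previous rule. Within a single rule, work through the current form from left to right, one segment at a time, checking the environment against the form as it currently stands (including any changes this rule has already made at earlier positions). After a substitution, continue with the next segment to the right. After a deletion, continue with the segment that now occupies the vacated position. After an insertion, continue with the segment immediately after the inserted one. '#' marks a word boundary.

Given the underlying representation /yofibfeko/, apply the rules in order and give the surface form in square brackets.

[yovibveg]

1 Intervocalic Voicing: [yofibfeko] → [yovibfego]
2 Progressive Voicing Assimilation: [yovibfego] → [yovibvego]
3 Final Vowel Deletion: [yovibvego] → [yovibveg]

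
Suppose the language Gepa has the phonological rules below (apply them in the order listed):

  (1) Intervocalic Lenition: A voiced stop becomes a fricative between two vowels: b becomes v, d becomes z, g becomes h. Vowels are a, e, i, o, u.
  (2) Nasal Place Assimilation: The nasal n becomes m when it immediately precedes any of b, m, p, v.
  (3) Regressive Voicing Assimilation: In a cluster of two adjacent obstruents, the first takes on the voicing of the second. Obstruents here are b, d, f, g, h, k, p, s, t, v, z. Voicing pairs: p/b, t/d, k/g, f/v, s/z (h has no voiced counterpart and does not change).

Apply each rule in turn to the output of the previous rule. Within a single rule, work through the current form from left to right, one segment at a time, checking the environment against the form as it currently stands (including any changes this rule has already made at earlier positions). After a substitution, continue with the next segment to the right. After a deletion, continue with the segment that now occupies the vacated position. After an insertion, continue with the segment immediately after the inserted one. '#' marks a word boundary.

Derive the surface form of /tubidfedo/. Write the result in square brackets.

(1) Intervocalic Lenition: [tubidfedo] → [tuvidfezo]
(2) Nasal Place Assimilation: no change — [tuvidfezo]
(3) Regressive Voicing Assimilation: [tuvidfezo] → [tuvitfezo]

[tuvitfezo]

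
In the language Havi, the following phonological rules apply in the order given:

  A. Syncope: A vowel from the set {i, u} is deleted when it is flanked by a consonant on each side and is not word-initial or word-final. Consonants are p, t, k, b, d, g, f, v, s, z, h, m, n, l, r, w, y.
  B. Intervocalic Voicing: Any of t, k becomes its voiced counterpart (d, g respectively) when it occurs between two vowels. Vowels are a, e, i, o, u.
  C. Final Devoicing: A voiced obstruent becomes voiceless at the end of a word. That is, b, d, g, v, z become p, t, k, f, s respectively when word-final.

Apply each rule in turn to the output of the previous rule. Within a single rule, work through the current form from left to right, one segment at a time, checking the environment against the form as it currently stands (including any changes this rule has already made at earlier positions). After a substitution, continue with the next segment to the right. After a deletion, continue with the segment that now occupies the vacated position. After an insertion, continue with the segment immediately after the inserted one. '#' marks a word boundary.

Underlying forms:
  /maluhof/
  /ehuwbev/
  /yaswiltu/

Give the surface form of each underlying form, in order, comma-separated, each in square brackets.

[malhof], [ehwbef], [yaswltu]

/maluhof/:
  A Syncope: [maluhof] → [malhof]
  B Intervocalic Voicing: no change — [malhof]
  C Final Devoicing: no change — [malhof]
/ehuwbev/:
  A Syncope: [ehuwbev] → [ehwbev]
  B Intervocalic Voicing: no change — [ehwbev]
  C Final Devoicing: [ehwbev] → [ehwbef]
/yaswiltu/:
  A Syncope: [yaswiltu] → [yaswltu]
  B Intervocalic Voicing: no change — [yaswltu]
  C Final Devoicing: no change — [yaswltu]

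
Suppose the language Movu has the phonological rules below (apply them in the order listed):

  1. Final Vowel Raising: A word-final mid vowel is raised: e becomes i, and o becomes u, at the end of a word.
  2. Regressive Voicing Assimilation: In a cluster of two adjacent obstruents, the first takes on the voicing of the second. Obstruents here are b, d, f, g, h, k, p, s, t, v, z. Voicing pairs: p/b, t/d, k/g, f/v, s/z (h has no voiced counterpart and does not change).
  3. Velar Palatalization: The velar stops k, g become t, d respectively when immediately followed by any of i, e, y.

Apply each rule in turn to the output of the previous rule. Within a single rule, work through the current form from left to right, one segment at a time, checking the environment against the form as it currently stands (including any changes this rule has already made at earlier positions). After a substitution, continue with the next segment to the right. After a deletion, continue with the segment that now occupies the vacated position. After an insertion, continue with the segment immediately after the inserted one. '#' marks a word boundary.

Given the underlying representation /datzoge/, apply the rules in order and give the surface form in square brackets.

[dadzodi]

1 Final Vowel Raising: [datzoge] → [datzogi]
2 Regressive Voicing Assimilation: [datzogi] → [dadzogi]
3 Velar Palatalization: [dadzogi] → [dadzodi]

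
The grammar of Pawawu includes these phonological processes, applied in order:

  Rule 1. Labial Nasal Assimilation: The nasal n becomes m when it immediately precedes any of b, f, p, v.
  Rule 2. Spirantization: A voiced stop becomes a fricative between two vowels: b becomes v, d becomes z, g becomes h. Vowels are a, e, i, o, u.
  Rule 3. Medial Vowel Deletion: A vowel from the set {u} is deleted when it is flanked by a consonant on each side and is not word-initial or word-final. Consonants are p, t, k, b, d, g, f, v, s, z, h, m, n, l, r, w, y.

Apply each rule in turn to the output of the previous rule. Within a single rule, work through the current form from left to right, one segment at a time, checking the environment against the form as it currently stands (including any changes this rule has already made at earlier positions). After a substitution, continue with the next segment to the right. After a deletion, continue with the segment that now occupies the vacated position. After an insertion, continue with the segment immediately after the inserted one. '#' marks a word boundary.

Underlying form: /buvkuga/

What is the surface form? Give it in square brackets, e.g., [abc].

[bvkha]

Rule 1 Labial Nasal Assimilation: no change — [buvkuga]
Rule 2 Spirantization: [buvkuga] → [buvkuha]
Rule 3 Medial Vowel Deletion: [buvkuha] → [bvkha]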